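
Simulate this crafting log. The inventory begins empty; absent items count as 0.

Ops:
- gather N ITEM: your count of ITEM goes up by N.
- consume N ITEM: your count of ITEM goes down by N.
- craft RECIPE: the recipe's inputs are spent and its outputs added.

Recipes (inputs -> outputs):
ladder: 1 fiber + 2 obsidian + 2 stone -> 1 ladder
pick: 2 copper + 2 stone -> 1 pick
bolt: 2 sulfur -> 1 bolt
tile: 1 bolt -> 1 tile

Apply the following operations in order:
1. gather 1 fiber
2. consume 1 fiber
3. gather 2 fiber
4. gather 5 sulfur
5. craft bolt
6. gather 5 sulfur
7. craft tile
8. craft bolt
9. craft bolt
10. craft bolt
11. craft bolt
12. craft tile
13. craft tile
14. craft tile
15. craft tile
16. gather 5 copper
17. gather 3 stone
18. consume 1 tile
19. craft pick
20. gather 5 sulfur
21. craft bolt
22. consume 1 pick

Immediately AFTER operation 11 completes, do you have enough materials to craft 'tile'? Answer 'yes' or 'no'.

Answer: yes

Derivation:
After 1 (gather 1 fiber): fiber=1
After 2 (consume 1 fiber): (empty)
After 3 (gather 2 fiber): fiber=2
After 4 (gather 5 sulfur): fiber=2 sulfur=5
After 5 (craft bolt): bolt=1 fiber=2 sulfur=3
After 6 (gather 5 sulfur): bolt=1 fiber=2 sulfur=8
After 7 (craft tile): fiber=2 sulfur=8 tile=1
After 8 (craft bolt): bolt=1 fiber=2 sulfur=6 tile=1
After 9 (craft bolt): bolt=2 fiber=2 sulfur=4 tile=1
After 10 (craft bolt): bolt=3 fiber=2 sulfur=2 tile=1
After 11 (craft bolt): bolt=4 fiber=2 tile=1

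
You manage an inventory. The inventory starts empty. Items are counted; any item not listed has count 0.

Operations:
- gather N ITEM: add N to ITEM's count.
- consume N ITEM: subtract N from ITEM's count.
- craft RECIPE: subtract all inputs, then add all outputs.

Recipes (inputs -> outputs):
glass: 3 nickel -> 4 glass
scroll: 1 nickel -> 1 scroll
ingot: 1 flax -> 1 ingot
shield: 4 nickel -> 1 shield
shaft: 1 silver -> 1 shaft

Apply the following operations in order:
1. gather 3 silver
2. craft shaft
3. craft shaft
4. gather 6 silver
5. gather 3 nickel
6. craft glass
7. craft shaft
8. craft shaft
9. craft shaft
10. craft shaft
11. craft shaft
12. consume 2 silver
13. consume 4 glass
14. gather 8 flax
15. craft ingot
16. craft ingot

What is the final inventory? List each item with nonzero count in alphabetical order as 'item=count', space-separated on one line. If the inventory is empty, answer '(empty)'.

Answer: flax=6 ingot=2 shaft=7

Derivation:
After 1 (gather 3 silver): silver=3
After 2 (craft shaft): shaft=1 silver=2
After 3 (craft shaft): shaft=2 silver=1
After 4 (gather 6 silver): shaft=2 silver=7
After 5 (gather 3 nickel): nickel=3 shaft=2 silver=7
After 6 (craft glass): glass=4 shaft=2 silver=7
After 7 (craft shaft): glass=4 shaft=3 silver=6
After 8 (craft shaft): glass=4 shaft=4 silver=5
After 9 (craft shaft): glass=4 shaft=5 silver=4
After 10 (craft shaft): glass=4 shaft=6 silver=3
After 11 (craft shaft): glass=4 shaft=7 silver=2
After 12 (consume 2 silver): glass=4 shaft=7
After 13 (consume 4 glass): shaft=7
After 14 (gather 8 flax): flax=8 shaft=7
After 15 (craft ingot): flax=7 ingot=1 shaft=7
After 16 (craft ingot): flax=6 ingot=2 shaft=7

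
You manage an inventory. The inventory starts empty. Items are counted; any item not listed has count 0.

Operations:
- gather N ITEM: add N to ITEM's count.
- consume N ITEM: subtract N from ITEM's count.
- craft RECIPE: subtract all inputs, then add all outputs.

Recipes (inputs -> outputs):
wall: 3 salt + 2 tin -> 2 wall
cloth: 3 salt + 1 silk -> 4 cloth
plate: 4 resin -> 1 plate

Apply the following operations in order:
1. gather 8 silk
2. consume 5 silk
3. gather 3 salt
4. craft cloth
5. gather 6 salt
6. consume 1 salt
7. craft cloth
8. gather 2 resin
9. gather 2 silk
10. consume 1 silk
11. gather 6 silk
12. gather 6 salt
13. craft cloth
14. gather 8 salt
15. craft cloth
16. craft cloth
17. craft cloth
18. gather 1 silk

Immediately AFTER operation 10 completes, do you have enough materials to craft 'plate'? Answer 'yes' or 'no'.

Answer: no

Derivation:
After 1 (gather 8 silk): silk=8
After 2 (consume 5 silk): silk=3
After 3 (gather 3 salt): salt=3 silk=3
After 4 (craft cloth): cloth=4 silk=2
After 5 (gather 6 salt): cloth=4 salt=6 silk=2
After 6 (consume 1 salt): cloth=4 salt=5 silk=2
After 7 (craft cloth): cloth=8 salt=2 silk=1
After 8 (gather 2 resin): cloth=8 resin=2 salt=2 silk=1
After 9 (gather 2 silk): cloth=8 resin=2 salt=2 silk=3
After 10 (consume 1 silk): cloth=8 resin=2 salt=2 silk=2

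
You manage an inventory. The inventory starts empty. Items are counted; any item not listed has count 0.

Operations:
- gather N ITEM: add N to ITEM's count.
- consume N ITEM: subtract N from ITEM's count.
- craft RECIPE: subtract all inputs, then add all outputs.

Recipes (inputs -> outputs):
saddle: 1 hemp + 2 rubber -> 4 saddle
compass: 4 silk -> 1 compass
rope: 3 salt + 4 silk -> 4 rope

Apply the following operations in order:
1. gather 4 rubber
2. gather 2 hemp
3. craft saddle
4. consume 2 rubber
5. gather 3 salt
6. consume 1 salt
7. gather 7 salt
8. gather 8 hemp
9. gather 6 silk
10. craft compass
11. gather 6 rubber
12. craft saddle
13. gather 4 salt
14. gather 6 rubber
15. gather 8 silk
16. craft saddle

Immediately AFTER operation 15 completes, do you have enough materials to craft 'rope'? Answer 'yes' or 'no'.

After 1 (gather 4 rubber): rubber=4
After 2 (gather 2 hemp): hemp=2 rubber=4
After 3 (craft saddle): hemp=1 rubber=2 saddle=4
After 4 (consume 2 rubber): hemp=1 saddle=4
After 5 (gather 3 salt): hemp=1 saddle=4 salt=3
After 6 (consume 1 salt): hemp=1 saddle=4 salt=2
After 7 (gather 7 salt): hemp=1 saddle=4 salt=9
After 8 (gather 8 hemp): hemp=9 saddle=4 salt=9
After 9 (gather 6 silk): hemp=9 saddle=4 salt=9 silk=6
After 10 (craft compass): compass=1 hemp=9 saddle=4 salt=9 silk=2
After 11 (gather 6 rubber): compass=1 hemp=9 rubber=6 saddle=4 salt=9 silk=2
After 12 (craft saddle): compass=1 hemp=8 rubber=4 saddle=8 salt=9 silk=2
After 13 (gather 4 salt): compass=1 hemp=8 rubber=4 saddle=8 salt=13 silk=2
After 14 (gather 6 rubber): compass=1 hemp=8 rubber=10 saddle=8 salt=13 silk=2
After 15 (gather 8 silk): compass=1 hemp=8 rubber=10 saddle=8 salt=13 silk=10

Answer: yes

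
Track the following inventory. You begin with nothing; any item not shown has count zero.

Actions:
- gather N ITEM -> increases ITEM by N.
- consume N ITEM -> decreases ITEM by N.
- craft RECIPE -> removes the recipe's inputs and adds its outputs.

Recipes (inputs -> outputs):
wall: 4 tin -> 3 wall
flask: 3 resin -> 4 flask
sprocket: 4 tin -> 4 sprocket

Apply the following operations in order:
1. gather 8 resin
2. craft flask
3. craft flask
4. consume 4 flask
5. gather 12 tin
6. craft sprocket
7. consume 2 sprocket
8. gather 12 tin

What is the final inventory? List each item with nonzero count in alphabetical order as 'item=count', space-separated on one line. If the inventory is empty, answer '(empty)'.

After 1 (gather 8 resin): resin=8
After 2 (craft flask): flask=4 resin=5
After 3 (craft flask): flask=8 resin=2
After 4 (consume 4 flask): flask=4 resin=2
After 5 (gather 12 tin): flask=4 resin=2 tin=12
After 6 (craft sprocket): flask=4 resin=2 sprocket=4 tin=8
After 7 (consume 2 sprocket): flask=4 resin=2 sprocket=2 tin=8
After 8 (gather 12 tin): flask=4 resin=2 sprocket=2 tin=20

Answer: flask=4 resin=2 sprocket=2 tin=20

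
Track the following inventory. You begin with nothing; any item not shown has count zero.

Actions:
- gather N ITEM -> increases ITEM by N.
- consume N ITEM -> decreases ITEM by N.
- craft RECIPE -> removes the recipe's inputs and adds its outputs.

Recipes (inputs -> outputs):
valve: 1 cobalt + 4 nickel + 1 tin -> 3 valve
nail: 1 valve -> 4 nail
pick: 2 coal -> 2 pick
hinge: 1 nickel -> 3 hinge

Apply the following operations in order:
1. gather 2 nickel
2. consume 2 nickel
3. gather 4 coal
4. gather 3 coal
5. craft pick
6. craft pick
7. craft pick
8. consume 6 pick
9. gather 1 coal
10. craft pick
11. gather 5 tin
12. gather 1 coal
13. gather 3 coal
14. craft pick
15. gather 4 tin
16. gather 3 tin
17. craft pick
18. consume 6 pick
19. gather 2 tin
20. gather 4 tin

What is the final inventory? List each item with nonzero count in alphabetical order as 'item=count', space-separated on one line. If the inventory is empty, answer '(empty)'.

Answer: tin=18

Derivation:
After 1 (gather 2 nickel): nickel=2
After 2 (consume 2 nickel): (empty)
After 3 (gather 4 coal): coal=4
After 4 (gather 3 coal): coal=7
After 5 (craft pick): coal=5 pick=2
After 6 (craft pick): coal=3 pick=4
After 7 (craft pick): coal=1 pick=6
After 8 (consume 6 pick): coal=1
After 9 (gather 1 coal): coal=2
After 10 (craft pick): pick=2
After 11 (gather 5 tin): pick=2 tin=5
After 12 (gather 1 coal): coal=1 pick=2 tin=5
After 13 (gather 3 coal): coal=4 pick=2 tin=5
After 14 (craft pick): coal=2 pick=4 tin=5
After 15 (gather 4 tin): coal=2 pick=4 tin=9
After 16 (gather 3 tin): coal=2 pick=4 tin=12
After 17 (craft pick): pick=6 tin=12
After 18 (consume 6 pick): tin=12
After 19 (gather 2 tin): tin=14
After 20 (gather 4 tin): tin=18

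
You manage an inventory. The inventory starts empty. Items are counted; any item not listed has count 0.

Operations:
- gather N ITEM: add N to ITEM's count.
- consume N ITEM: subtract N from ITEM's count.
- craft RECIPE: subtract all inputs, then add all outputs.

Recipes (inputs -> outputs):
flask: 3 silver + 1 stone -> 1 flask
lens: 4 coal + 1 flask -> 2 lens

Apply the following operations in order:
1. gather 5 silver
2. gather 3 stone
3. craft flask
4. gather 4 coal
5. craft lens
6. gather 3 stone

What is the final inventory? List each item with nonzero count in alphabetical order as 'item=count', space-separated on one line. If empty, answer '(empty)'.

After 1 (gather 5 silver): silver=5
After 2 (gather 3 stone): silver=5 stone=3
After 3 (craft flask): flask=1 silver=2 stone=2
After 4 (gather 4 coal): coal=4 flask=1 silver=2 stone=2
After 5 (craft lens): lens=2 silver=2 stone=2
After 6 (gather 3 stone): lens=2 silver=2 stone=5

Answer: lens=2 silver=2 stone=5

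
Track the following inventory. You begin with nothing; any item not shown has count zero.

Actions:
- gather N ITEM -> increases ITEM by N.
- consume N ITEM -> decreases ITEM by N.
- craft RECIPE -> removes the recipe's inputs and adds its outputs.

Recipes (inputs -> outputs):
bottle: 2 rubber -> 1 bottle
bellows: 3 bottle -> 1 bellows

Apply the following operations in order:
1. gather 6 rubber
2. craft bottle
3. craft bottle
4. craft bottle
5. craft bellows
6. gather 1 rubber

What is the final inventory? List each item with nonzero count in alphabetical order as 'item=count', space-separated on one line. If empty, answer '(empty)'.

Answer: bellows=1 rubber=1

Derivation:
After 1 (gather 6 rubber): rubber=6
After 2 (craft bottle): bottle=1 rubber=4
After 3 (craft bottle): bottle=2 rubber=2
After 4 (craft bottle): bottle=3
After 5 (craft bellows): bellows=1
After 6 (gather 1 rubber): bellows=1 rubber=1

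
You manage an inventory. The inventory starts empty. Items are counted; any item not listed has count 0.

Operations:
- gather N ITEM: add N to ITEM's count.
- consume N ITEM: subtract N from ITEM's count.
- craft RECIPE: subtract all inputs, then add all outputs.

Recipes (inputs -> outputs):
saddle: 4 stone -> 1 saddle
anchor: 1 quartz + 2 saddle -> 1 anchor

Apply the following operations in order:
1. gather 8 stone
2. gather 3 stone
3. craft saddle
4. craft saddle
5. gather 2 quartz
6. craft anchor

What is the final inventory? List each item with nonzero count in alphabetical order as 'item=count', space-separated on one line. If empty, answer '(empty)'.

Answer: anchor=1 quartz=1 stone=3

Derivation:
After 1 (gather 8 stone): stone=8
After 2 (gather 3 stone): stone=11
After 3 (craft saddle): saddle=1 stone=7
After 4 (craft saddle): saddle=2 stone=3
After 5 (gather 2 quartz): quartz=2 saddle=2 stone=3
After 6 (craft anchor): anchor=1 quartz=1 stone=3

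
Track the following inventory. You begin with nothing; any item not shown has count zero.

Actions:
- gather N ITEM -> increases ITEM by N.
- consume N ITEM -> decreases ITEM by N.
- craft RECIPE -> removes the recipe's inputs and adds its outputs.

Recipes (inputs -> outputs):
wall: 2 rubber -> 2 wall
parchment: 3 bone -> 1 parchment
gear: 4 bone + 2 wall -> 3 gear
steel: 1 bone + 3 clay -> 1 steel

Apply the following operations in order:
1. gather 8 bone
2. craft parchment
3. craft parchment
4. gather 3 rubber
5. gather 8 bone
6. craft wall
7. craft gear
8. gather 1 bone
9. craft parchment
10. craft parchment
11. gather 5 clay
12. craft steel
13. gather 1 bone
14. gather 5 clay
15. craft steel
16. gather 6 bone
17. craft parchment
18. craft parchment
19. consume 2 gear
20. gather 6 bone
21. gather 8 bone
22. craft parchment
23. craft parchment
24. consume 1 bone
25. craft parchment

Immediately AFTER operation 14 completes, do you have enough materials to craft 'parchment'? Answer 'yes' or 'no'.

Answer: no

Derivation:
After 1 (gather 8 bone): bone=8
After 2 (craft parchment): bone=5 parchment=1
After 3 (craft parchment): bone=2 parchment=2
After 4 (gather 3 rubber): bone=2 parchment=2 rubber=3
After 5 (gather 8 bone): bone=10 parchment=2 rubber=3
After 6 (craft wall): bone=10 parchment=2 rubber=1 wall=2
After 7 (craft gear): bone=6 gear=3 parchment=2 rubber=1
After 8 (gather 1 bone): bone=7 gear=3 parchment=2 rubber=1
After 9 (craft parchment): bone=4 gear=3 parchment=3 rubber=1
After 10 (craft parchment): bone=1 gear=3 parchment=4 rubber=1
After 11 (gather 5 clay): bone=1 clay=5 gear=3 parchment=4 rubber=1
After 12 (craft steel): clay=2 gear=3 parchment=4 rubber=1 steel=1
After 13 (gather 1 bone): bone=1 clay=2 gear=3 parchment=4 rubber=1 steel=1
After 14 (gather 5 clay): bone=1 clay=7 gear=3 parchment=4 rubber=1 steel=1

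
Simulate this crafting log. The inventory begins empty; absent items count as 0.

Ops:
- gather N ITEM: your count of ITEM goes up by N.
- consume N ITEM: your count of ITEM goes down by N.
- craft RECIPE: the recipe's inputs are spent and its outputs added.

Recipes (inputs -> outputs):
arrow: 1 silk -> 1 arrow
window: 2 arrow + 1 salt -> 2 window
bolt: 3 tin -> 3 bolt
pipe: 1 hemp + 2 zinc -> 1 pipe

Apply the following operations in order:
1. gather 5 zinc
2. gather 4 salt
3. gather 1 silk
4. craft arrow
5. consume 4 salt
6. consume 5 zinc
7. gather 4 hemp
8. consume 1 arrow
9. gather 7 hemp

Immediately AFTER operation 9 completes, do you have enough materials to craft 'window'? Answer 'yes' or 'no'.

After 1 (gather 5 zinc): zinc=5
After 2 (gather 4 salt): salt=4 zinc=5
After 3 (gather 1 silk): salt=4 silk=1 zinc=5
After 4 (craft arrow): arrow=1 salt=4 zinc=5
After 5 (consume 4 salt): arrow=1 zinc=5
After 6 (consume 5 zinc): arrow=1
After 7 (gather 4 hemp): arrow=1 hemp=4
After 8 (consume 1 arrow): hemp=4
After 9 (gather 7 hemp): hemp=11

Answer: no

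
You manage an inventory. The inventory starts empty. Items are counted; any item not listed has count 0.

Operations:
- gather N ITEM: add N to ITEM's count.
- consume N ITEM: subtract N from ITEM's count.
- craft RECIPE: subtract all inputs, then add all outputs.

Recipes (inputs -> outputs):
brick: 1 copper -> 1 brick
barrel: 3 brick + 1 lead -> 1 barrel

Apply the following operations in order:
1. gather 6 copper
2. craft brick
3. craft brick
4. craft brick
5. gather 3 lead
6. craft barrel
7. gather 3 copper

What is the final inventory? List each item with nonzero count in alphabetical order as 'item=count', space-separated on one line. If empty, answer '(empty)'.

After 1 (gather 6 copper): copper=6
After 2 (craft brick): brick=1 copper=5
After 3 (craft brick): brick=2 copper=4
After 4 (craft brick): brick=3 copper=3
After 5 (gather 3 lead): brick=3 copper=3 lead=3
After 6 (craft barrel): barrel=1 copper=3 lead=2
After 7 (gather 3 copper): barrel=1 copper=6 lead=2

Answer: barrel=1 copper=6 lead=2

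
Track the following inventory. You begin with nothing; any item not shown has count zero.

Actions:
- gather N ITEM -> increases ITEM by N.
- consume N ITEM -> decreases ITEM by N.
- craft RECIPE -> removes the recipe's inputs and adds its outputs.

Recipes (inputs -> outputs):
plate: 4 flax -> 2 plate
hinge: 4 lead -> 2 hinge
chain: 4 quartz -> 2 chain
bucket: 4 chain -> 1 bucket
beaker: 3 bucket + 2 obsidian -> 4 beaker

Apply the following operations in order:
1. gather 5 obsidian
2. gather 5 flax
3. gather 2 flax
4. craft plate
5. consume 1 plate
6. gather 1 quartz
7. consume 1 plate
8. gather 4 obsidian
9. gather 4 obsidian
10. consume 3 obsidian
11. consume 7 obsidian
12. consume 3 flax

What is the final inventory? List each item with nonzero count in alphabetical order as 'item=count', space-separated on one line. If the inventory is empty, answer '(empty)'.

Answer: obsidian=3 quartz=1

Derivation:
After 1 (gather 5 obsidian): obsidian=5
After 2 (gather 5 flax): flax=5 obsidian=5
After 3 (gather 2 flax): flax=7 obsidian=5
After 4 (craft plate): flax=3 obsidian=5 plate=2
After 5 (consume 1 plate): flax=3 obsidian=5 plate=1
After 6 (gather 1 quartz): flax=3 obsidian=5 plate=1 quartz=1
After 7 (consume 1 plate): flax=3 obsidian=5 quartz=1
After 8 (gather 4 obsidian): flax=3 obsidian=9 quartz=1
After 9 (gather 4 obsidian): flax=3 obsidian=13 quartz=1
After 10 (consume 3 obsidian): flax=3 obsidian=10 quartz=1
After 11 (consume 7 obsidian): flax=3 obsidian=3 quartz=1
After 12 (consume 3 flax): obsidian=3 quartz=1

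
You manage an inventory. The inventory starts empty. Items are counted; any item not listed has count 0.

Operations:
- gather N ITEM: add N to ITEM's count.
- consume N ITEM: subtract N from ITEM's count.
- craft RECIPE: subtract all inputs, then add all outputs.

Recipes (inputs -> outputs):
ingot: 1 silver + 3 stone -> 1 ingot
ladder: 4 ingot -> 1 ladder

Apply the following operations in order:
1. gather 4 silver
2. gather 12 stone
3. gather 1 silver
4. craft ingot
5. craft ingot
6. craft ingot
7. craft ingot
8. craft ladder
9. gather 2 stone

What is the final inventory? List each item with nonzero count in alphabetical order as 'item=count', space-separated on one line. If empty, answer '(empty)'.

After 1 (gather 4 silver): silver=4
After 2 (gather 12 stone): silver=4 stone=12
After 3 (gather 1 silver): silver=5 stone=12
After 4 (craft ingot): ingot=1 silver=4 stone=9
After 5 (craft ingot): ingot=2 silver=3 stone=6
After 6 (craft ingot): ingot=3 silver=2 stone=3
After 7 (craft ingot): ingot=4 silver=1
After 8 (craft ladder): ladder=1 silver=1
After 9 (gather 2 stone): ladder=1 silver=1 stone=2

Answer: ladder=1 silver=1 stone=2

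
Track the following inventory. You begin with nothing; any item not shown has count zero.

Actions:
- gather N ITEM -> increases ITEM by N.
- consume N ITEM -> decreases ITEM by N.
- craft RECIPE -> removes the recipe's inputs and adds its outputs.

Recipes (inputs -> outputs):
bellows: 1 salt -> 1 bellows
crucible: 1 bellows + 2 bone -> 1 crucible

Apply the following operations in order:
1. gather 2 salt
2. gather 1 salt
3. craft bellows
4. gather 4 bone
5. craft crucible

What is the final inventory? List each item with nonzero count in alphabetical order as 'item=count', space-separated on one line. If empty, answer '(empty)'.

After 1 (gather 2 salt): salt=2
After 2 (gather 1 salt): salt=3
After 3 (craft bellows): bellows=1 salt=2
After 4 (gather 4 bone): bellows=1 bone=4 salt=2
After 5 (craft crucible): bone=2 crucible=1 salt=2

Answer: bone=2 crucible=1 salt=2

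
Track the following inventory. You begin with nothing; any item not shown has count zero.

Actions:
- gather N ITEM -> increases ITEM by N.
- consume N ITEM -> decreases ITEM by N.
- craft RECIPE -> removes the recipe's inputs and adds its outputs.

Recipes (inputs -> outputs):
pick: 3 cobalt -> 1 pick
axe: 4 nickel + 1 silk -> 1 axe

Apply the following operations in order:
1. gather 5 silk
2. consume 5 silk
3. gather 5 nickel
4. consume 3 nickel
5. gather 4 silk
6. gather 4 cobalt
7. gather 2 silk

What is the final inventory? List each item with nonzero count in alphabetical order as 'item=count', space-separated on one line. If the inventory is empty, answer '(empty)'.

Answer: cobalt=4 nickel=2 silk=6

Derivation:
After 1 (gather 5 silk): silk=5
After 2 (consume 5 silk): (empty)
After 3 (gather 5 nickel): nickel=5
After 4 (consume 3 nickel): nickel=2
After 5 (gather 4 silk): nickel=2 silk=4
After 6 (gather 4 cobalt): cobalt=4 nickel=2 silk=4
After 7 (gather 2 silk): cobalt=4 nickel=2 silk=6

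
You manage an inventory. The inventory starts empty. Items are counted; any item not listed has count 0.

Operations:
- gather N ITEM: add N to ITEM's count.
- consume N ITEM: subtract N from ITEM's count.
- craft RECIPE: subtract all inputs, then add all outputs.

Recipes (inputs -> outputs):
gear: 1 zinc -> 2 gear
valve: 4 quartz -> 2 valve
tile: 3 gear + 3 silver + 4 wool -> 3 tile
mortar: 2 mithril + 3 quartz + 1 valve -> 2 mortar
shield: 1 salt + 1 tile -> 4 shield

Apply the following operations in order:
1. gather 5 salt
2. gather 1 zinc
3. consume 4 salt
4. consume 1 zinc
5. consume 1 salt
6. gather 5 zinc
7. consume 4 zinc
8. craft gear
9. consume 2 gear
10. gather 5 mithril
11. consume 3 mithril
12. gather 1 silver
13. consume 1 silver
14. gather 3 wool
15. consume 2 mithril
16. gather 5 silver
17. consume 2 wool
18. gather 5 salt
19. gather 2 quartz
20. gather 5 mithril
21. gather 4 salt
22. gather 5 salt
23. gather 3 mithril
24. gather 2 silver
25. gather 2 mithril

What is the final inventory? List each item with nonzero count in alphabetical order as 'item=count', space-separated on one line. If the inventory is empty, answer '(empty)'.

Answer: mithril=10 quartz=2 salt=14 silver=7 wool=1

Derivation:
After 1 (gather 5 salt): salt=5
After 2 (gather 1 zinc): salt=5 zinc=1
After 3 (consume 4 salt): salt=1 zinc=1
After 4 (consume 1 zinc): salt=1
After 5 (consume 1 salt): (empty)
After 6 (gather 5 zinc): zinc=5
After 7 (consume 4 zinc): zinc=1
After 8 (craft gear): gear=2
After 9 (consume 2 gear): (empty)
After 10 (gather 5 mithril): mithril=5
After 11 (consume 3 mithril): mithril=2
After 12 (gather 1 silver): mithril=2 silver=1
After 13 (consume 1 silver): mithril=2
After 14 (gather 3 wool): mithril=2 wool=3
After 15 (consume 2 mithril): wool=3
After 16 (gather 5 silver): silver=5 wool=3
After 17 (consume 2 wool): silver=5 wool=1
After 18 (gather 5 salt): salt=5 silver=5 wool=1
After 19 (gather 2 quartz): quartz=2 salt=5 silver=5 wool=1
After 20 (gather 5 mithril): mithril=5 quartz=2 salt=5 silver=5 wool=1
After 21 (gather 4 salt): mithril=5 quartz=2 salt=9 silver=5 wool=1
After 22 (gather 5 salt): mithril=5 quartz=2 salt=14 silver=5 wool=1
After 23 (gather 3 mithril): mithril=8 quartz=2 salt=14 silver=5 wool=1
After 24 (gather 2 silver): mithril=8 quartz=2 salt=14 silver=7 wool=1
After 25 (gather 2 mithril): mithril=10 quartz=2 salt=14 silver=7 wool=1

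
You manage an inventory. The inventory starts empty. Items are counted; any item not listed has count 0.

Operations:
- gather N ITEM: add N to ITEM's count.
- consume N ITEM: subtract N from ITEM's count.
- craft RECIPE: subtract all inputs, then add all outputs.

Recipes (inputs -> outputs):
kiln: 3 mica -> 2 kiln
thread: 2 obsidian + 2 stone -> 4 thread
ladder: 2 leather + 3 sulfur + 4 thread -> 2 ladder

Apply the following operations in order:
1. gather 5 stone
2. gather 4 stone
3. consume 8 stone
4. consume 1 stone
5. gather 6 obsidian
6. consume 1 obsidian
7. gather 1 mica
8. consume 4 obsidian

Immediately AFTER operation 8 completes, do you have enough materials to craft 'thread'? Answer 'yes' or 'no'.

After 1 (gather 5 stone): stone=5
After 2 (gather 4 stone): stone=9
After 3 (consume 8 stone): stone=1
After 4 (consume 1 stone): (empty)
After 5 (gather 6 obsidian): obsidian=6
After 6 (consume 1 obsidian): obsidian=5
After 7 (gather 1 mica): mica=1 obsidian=5
After 8 (consume 4 obsidian): mica=1 obsidian=1

Answer: no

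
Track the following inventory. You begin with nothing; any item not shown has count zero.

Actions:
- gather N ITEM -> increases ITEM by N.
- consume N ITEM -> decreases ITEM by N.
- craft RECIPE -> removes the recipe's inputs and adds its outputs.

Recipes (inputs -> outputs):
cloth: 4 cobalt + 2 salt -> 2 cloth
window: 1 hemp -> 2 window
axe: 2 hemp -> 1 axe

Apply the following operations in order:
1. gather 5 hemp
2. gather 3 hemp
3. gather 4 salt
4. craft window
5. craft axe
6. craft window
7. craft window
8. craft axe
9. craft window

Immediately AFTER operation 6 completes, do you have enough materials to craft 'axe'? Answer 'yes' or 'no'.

Answer: yes

Derivation:
After 1 (gather 5 hemp): hemp=5
After 2 (gather 3 hemp): hemp=8
After 3 (gather 4 salt): hemp=8 salt=4
After 4 (craft window): hemp=7 salt=4 window=2
After 5 (craft axe): axe=1 hemp=5 salt=4 window=2
After 6 (craft window): axe=1 hemp=4 salt=4 window=4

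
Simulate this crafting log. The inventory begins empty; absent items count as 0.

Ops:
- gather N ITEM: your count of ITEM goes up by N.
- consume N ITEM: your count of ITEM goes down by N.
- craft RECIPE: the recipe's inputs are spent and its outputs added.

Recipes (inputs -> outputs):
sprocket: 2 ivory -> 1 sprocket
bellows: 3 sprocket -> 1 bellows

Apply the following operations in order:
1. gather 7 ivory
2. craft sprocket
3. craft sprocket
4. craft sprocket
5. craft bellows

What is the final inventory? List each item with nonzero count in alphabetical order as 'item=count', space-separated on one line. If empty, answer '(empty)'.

Answer: bellows=1 ivory=1

Derivation:
After 1 (gather 7 ivory): ivory=7
After 2 (craft sprocket): ivory=5 sprocket=1
After 3 (craft sprocket): ivory=3 sprocket=2
After 4 (craft sprocket): ivory=1 sprocket=3
After 5 (craft bellows): bellows=1 ivory=1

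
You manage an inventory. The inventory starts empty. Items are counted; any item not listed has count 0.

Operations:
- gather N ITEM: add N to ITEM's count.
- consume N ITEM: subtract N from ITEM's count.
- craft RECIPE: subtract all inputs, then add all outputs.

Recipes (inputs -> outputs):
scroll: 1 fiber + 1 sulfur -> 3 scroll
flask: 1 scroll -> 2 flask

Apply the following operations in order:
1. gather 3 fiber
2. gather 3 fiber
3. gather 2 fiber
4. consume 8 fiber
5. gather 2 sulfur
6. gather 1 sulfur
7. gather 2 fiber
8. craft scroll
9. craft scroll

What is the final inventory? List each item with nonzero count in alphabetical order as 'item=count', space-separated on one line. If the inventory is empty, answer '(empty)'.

After 1 (gather 3 fiber): fiber=3
After 2 (gather 3 fiber): fiber=6
After 3 (gather 2 fiber): fiber=8
After 4 (consume 8 fiber): (empty)
After 5 (gather 2 sulfur): sulfur=2
After 6 (gather 1 sulfur): sulfur=3
After 7 (gather 2 fiber): fiber=2 sulfur=3
After 8 (craft scroll): fiber=1 scroll=3 sulfur=2
After 9 (craft scroll): scroll=6 sulfur=1

Answer: scroll=6 sulfur=1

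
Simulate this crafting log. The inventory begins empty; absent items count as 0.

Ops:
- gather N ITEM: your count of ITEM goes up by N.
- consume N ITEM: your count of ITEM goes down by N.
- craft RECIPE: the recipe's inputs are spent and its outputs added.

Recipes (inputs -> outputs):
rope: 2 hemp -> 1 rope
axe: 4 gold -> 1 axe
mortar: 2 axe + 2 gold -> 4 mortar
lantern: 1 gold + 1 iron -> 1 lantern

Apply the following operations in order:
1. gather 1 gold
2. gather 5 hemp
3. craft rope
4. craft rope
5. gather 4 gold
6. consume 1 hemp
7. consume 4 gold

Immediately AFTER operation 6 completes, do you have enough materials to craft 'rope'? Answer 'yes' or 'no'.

After 1 (gather 1 gold): gold=1
After 2 (gather 5 hemp): gold=1 hemp=5
After 3 (craft rope): gold=1 hemp=3 rope=1
After 4 (craft rope): gold=1 hemp=1 rope=2
After 5 (gather 4 gold): gold=5 hemp=1 rope=2
After 6 (consume 1 hemp): gold=5 rope=2

Answer: no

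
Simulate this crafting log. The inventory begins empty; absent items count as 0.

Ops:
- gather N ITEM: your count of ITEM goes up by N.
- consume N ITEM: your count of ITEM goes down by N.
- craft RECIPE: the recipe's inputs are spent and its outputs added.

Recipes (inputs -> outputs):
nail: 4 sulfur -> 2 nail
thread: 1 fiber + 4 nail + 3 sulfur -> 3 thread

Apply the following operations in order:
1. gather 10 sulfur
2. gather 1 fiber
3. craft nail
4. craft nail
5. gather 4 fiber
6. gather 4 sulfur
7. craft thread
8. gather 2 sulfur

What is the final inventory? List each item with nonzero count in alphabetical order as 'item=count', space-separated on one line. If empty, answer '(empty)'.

After 1 (gather 10 sulfur): sulfur=10
After 2 (gather 1 fiber): fiber=1 sulfur=10
After 3 (craft nail): fiber=1 nail=2 sulfur=6
After 4 (craft nail): fiber=1 nail=4 sulfur=2
After 5 (gather 4 fiber): fiber=5 nail=4 sulfur=2
After 6 (gather 4 sulfur): fiber=5 nail=4 sulfur=6
After 7 (craft thread): fiber=4 sulfur=3 thread=3
After 8 (gather 2 sulfur): fiber=4 sulfur=5 thread=3

Answer: fiber=4 sulfur=5 thread=3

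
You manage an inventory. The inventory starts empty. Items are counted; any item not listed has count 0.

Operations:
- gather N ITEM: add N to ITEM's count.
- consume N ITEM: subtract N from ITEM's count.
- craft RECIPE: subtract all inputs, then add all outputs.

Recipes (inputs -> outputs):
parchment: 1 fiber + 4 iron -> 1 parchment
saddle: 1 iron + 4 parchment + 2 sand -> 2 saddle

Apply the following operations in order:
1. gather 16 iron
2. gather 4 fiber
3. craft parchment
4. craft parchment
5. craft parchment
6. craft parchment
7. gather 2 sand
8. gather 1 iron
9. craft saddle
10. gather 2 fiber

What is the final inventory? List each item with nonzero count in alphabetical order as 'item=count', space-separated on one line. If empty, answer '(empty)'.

After 1 (gather 16 iron): iron=16
After 2 (gather 4 fiber): fiber=4 iron=16
After 3 (craft parchment): fiber=3 iron=12 parchment=1
After 4 (craft parchment): fiber=2 iron=8 parchment=2
After 5 (craft parchment): fiber=1 iron=4 parchment=3
After 6 (craft parchment): parchment=4
After 7 (gather 2 sand): parchment=4 sand=2
After 8 (gather 1 iron): iron=1 parchment=4 sand=2
After 9 (craft saddle): saddle=2
After 10 (gather 2 fiber): fiber=2 saddle=2

Answer: fiber=2 saddle=2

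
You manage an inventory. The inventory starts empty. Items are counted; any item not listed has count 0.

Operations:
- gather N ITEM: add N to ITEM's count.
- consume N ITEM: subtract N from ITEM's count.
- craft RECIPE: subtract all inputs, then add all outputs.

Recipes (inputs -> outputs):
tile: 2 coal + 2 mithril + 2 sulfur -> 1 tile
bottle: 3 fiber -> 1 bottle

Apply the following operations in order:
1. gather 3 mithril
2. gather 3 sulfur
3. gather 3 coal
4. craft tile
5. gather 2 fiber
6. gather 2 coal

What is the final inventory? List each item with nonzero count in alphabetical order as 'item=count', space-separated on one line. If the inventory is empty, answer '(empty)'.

Answer: coal=3 fiber=2 mithril=1 sulfur=1 tile=1

Derivation:
After 1 (gather 3 mithril): mithril=3
After 2 (gather 3 sulfur): mithril=3 sulfur=3
After 3 (gather 3 coal): coal=3 mithril=3 sulfur=3
After 4 (craft tile): coal=1 mithril=1 sulfur=1 tile=1
After 5 (gather 2 fiber): coal=1 fiber=2 mithril=1 sulfur=1 tile=1
After 6 (gather 2 coal): coal=3 fiber=2 mithril=1 sulfur=1 tile=1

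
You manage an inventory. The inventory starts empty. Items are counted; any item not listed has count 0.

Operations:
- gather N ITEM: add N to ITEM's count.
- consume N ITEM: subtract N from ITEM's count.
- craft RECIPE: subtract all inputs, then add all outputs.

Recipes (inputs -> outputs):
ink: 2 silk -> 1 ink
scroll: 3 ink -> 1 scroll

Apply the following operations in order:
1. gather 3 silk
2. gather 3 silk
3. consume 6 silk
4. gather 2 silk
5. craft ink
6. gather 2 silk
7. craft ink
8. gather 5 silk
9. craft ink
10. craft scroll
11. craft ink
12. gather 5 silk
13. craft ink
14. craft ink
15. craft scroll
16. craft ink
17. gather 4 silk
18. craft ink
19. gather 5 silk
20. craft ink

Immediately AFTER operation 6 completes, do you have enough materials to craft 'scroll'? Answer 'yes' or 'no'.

After 1 (gather 3 silk): silk=3
After 2 (gather 3 silk): silk=6
After 3 (consume 6 silk): (empty)
After 4 (gather 2 silk): silk=2
After 5 (craft ink): ink=1
After 6 (gather 2 silk): ink=1 silk=2

Answer: no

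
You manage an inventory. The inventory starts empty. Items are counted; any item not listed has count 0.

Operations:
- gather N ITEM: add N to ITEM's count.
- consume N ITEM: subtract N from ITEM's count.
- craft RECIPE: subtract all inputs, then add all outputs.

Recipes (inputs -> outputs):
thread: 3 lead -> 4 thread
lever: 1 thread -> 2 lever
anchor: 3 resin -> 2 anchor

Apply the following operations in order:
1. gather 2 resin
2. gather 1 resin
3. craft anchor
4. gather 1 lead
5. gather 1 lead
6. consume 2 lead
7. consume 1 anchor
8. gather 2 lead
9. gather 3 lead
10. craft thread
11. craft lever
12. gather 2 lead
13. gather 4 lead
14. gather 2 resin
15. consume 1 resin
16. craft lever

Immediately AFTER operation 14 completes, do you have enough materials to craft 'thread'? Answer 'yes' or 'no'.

Answer: yes

Derivation:
After 1 (gather 2 resin): resin=2
After 2 (gather 1 resin): resin=3
After 3 (craft anchor): anchor=2
After 4 (gather 1 lead): anchor=2 lead=1
After 5 (gather 1 lead): anchor=2 lead=2
After 6 (consume 2 lead): anchor=2
After 7 (consume 1 anchor): anchor=1
After 8 (gather 2 lead): anchor=1 lead=2
After 9 (gather 3 lead): anchor=1 lead=5
After 10 (craft thread): anchor=1 lead=2 thread=4
After 11 (craft lever): anchor=1 lead=2 lever=2 thread=3
After 12 (gather 2 lead): anchor=1 lead=4 lever=2 thread=3
After 13 (gather 4 lead): anchor=1 lead=8 lever=2 thread=3
After 14 (gather 2 resin): anchor=1 lead=8 lever=2 resin=2 thread=3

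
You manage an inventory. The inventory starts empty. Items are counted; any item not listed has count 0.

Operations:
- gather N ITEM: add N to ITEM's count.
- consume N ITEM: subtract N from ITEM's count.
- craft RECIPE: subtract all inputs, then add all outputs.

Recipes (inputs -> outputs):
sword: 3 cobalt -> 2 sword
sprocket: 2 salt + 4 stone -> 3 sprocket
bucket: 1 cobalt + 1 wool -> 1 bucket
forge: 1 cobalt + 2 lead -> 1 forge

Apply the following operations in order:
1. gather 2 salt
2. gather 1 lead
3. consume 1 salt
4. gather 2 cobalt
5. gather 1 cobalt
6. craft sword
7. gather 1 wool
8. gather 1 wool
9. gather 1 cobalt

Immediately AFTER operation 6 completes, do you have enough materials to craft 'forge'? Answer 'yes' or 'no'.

Answer: no

Derivation:
After 1 (gather 2 salt): salt=2
After 2 (gather 1 lead): lead=1 salt=2
After 3 (consume 1 salt): lead=1 salt=1
After 4 (gather 2 cobalt): cobalt=2 lead=1 salt=1
After 5 (gather 1 cobalt): cobalt=3 lead=1 salt=1
After 6 (craft sword): lead=1 salt=1 sword=2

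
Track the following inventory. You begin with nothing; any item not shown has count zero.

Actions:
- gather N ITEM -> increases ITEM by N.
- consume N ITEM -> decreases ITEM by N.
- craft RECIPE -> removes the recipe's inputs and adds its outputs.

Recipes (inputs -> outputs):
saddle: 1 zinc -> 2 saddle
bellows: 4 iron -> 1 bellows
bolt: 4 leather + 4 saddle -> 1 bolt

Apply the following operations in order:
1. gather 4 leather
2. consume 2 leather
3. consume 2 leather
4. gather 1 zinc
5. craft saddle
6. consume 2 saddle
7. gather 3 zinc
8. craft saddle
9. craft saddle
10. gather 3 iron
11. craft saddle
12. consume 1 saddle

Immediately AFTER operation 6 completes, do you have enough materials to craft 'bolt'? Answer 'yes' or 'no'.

Answer: no

Derivation:
After 1 (gather 4 leather): leather=4
After 2 (consume 2 leather): leather=2
After 3 (consume 2 leather): (empty)
After 4 (gather 1 zinc): zinc=1
After 5 (craft saddle): saddle=2
After 6 (consume 2 saddle): (empty)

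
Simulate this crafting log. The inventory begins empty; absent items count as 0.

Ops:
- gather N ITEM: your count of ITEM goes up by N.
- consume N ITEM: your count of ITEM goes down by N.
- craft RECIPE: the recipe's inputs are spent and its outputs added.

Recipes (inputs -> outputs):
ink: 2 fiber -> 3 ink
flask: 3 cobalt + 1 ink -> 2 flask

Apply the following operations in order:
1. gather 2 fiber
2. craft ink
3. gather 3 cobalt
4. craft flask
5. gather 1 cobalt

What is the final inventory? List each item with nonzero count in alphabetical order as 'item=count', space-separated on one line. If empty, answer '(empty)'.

Answer: cobalt=1 flask=2 ink=2

Derivation:
After 1 (gather 2 fiber): fiber=2
After 2 (craft ink): ink=3
After 3 (gather 3 cobalt): cobalt=3 ink=3
After 4 (craft flask): flask=2 ink=2
After 5 (gather 1 cobalt): cobalt=1 flask=2 ink=2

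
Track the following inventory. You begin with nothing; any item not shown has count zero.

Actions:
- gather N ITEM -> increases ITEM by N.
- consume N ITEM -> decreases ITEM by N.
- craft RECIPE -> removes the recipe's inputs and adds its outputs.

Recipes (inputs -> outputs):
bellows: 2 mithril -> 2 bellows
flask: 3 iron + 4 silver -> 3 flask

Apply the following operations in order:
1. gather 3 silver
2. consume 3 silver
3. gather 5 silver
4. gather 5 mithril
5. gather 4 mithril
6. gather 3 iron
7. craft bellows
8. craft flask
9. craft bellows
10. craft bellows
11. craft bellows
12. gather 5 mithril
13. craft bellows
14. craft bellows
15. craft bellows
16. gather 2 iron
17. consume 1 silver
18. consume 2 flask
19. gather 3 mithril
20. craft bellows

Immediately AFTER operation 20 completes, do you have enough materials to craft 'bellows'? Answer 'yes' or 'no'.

Answer: no

Derivation:
After 1 (gather 3 silver): silver=3
After 2 (consume 3 silver): (empty)
After 3 (gather 5 silver): silver=5
After 4 (gather 5 mithril): mithril=5 silver=5
After 5 (gather 4 mithril): mithril=9 silver=5
After 6 (gather 3 iron): iron=3 mithril=9 silver=5
After 7 (craft bellows): bellows=2 iron=3 mithril=7 silver=5
After 8 (craft flask): bellows=2 flask=3 mithril=7 silver=1
After 9 (craft bellows): bellows=4 flask=3 mithril=5 silver=1
After 10 (craft bellows): bellows=6 flask=3 mithril=3 silver=1
After 11 (craft bellows): bellows=8 flask=3 mithril=1 silver=1
After 12 (gather 5 mithril): bellows=8 flask=3 mithril=6 silver=1
After 13 (craft bellows): bellows=10 flask=3 mithril=4 silver=1
After 14 (craft bellows): bellows=12 flask=3 mithril=2 silver=1
After 15 (craft bellows): bellows=14 flask=3 silver=1
After 16 (gather 2 iron): bellows=14 flask=3 iron=2 silver=1
After 17 (consume 1 silver): bellows=14 flask=3 iron=2
After 18 (consume 2 flask): bellows=14 flask=1 iron=2
After 19 (gather 3 mithril): bellows=14 flask=1 iron=2 mithril=3
After 20 (craft bellows): bellows=16 flask=1 iron=2 mithril=1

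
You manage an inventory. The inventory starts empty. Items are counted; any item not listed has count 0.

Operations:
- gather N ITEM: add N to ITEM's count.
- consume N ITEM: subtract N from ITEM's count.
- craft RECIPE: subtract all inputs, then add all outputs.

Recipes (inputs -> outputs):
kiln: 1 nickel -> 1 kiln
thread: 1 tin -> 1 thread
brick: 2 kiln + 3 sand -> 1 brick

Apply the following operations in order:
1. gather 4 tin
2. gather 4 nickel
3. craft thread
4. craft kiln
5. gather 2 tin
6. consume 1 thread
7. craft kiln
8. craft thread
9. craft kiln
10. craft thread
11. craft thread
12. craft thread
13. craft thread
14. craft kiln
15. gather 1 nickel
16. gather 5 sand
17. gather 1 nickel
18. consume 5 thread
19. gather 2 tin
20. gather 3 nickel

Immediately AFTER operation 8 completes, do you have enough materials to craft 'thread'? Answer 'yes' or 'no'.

Answer: yes

Derivation:
After 1 (gather 4 tin): tin=4
After 2 (gather 4 nickel): nickel=4 tin=4
After 3 (craft thread): nickel=4 thread=1 tin=3
After 4 (craft kiln): kiln=1 nickel=3 thread=1 tin=3
After 5 (gather 2 tin): kiln=1 nickel=3 thread=1 tin=5
After 6 (consume 1 thread): kiln=1 nickel=3 tin=5
After 7 (craft kiln): kiln=2 nickel=2 tin=5
After 8 (craft thread): kiln=2 nickel=2 thread=1 tin=4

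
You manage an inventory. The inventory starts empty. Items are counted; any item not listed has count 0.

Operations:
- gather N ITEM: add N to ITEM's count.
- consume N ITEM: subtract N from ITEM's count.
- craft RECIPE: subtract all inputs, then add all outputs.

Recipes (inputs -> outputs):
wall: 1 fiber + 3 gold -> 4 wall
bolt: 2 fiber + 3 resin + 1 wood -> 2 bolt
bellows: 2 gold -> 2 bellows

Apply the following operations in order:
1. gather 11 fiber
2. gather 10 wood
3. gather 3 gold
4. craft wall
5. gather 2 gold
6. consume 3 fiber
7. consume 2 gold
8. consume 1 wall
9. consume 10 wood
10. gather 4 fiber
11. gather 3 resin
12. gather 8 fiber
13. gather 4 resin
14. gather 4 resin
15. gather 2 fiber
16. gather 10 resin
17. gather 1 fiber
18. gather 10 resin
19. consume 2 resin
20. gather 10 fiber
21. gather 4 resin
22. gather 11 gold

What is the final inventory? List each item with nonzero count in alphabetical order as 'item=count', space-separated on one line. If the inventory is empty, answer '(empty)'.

After 1 (gather 11 fiber): fiber=11
After 2 (gather 10 wood): fiber=11 wood=10
After 3 (gather 3 gold): fiber=11 gold=3 wood=10
After 4 (craft wall): fiber=10 wall=4 wood=10
After 5 (gather 2 gold): fiber=10 gold=2 wall=4 wood=10
After 6 (consume 3 fiber): fiber=7 gold=2 wall=4 wood=10
After 7 (consume 2 gold): fiber=7 wall=4 wood=10
After 8 (consume 1 wall): fiber=7 wall=3 wood=10
After 9 (consume 10 wood): fiber=7 wall=3
After 10 (gather 4 fiber): fiber=11 wall=3
After 11 (gather 3 resin): fiber=11 resin=3 wall=3
After 12 (gather 8 fiber): fiber=19 resin=3 wall=3
After 13 (gather 4 resin): fiber=19 resin=7 wall=3
After 14 (gather 4 resin): fiber=19 resin=11 wall=3
After 15 (gather 2 fiber): fiber=21 resin=11 wall=3
After 16 (gather 10 resin): fiber=21 resin=21 wall=3
After 17 (gather 1 fiber): fiber=22 resin=21 wall=3
After 18 (gather 10 resin): fiber=22 resin=31 wall=3
After 19 (consume 2 resin): fiber=22 resin=29 wall=3
After 20 (gather 10 fiber): fiber=32 resin=29 wall=3
After 21 (gather 4 resin): fiber=32 resin=33 wall=3
After 22 (gather 11 gold): fiber=32 gold=11 resin=33 wall=3

Answer: fiber=32 gold=11 resin=33 wall=3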